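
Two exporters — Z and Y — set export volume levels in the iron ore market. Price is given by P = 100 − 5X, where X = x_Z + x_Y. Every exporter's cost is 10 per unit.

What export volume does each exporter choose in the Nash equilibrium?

6

Exporter Z's profit: π = x_Z(100 − 5(x_Z + x_Y)) − 10x_Z.
∂π/∂x_Z = 90 − 10x_Z − 5x_Y = 0, so x_Z = 9 − 0.5x_Y.
The game is symmetric, so in equilibrium x_Y = x_Z: the reaction function gives 1.5x_Z = 9, hence x_Z = 6.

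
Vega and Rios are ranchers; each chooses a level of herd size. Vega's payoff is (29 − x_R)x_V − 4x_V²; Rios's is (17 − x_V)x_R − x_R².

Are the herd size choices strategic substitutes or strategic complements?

strategic substitutes

Expanding Vega's payoff: 29x_V − x_Rx_V − 4x_V².
∂π/∂x_V = 29 − x_R − 8x_V = 0, so x_V = 3.625 − 0.125x_R.
The best-response slope dx_V/dx_R = −0.125 < 0: the reaction function is downward-sloping, so the choices are strategic substitutes.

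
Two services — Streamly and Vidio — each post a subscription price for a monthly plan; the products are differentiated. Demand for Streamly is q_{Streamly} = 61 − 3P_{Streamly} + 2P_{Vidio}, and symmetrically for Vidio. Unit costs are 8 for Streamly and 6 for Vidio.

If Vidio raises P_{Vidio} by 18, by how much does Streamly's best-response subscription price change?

Streamly's profit: π = (P_{Streamly} − 8)(61 − 3P_{Streamly} + 2P_{Vidio}).
∂π/∂P_{Streamly} = 85 − 6P_{Streamly} + 2P_{Vidio} = 0 ⇒ P_{Streamly} = 85/6 + (1/3)P_{Vidio}.
The reaction-function slope is 1/3, so an 18-unit rise in P_{Vidio} moves P_{Streamly} by 1/3 × 18 = 6. Streamly's best response rises — the actions are strategic complements.

6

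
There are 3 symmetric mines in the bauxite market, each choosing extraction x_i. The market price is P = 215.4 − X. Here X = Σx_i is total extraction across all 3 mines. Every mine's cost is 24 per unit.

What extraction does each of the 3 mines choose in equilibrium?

47.85

A representative mine's profit is π_i = x_i(215.4 − X) − 24x_i, with X = x_i + Σ_{j≠i} x_j.
First-order condition: 191.4 − 2x_i − Σ_{j≠i} x_j = 0.
With identical mines, set every x_j = x: then 191.4 − 2x − 2x = 0, i.e. x = 191.4/4 = 47.85.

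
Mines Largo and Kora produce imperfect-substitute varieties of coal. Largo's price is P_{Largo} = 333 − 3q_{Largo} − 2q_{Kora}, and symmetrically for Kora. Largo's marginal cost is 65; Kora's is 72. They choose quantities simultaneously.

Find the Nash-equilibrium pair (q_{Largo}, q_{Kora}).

33.9375, 32.1875

Mine Largo's profit: π = q_{Largo}(333 − 3q_{Largo} − 2q_{Kora}) − 65q_{Largo}.
∂π/∂q_{Largo} = 268 − 6q_{Largo} − 2q_{Kora} = 0 ⇒ q_{Largo} = 134/3 − (1/3)q_{Kora}.
Similarly q_{Kora} = 43.5 − (1/3)q_{Largo}.
Solving the two reaction functions simultaneously: (1 − (−1/3)(−1/3))q_{Largo} = 134/3 − (1/3)·43.5, so (8/9)q_{Largo} = 181/6 and q_{Largo} = 33.9375.
Then q_{Kora} = 43.5 − (1/3)·33.9375 = 32.1875.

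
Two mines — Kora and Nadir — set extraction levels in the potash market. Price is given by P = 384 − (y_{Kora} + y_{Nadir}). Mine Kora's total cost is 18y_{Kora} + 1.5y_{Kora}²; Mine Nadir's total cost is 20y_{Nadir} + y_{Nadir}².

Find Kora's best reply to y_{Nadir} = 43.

64.6

Mine Kora's profit: π = y_{Kora}(384 − (y_{Kora} + y_{Nadir})) − 18y_{Kora} − 1.5y_{Kora}².
∂π/∂y_{Kora} = 366 − 5y_{Kora} − y_{Nadir} = 0, so y_{Kora} = 73.2 − 0.2y_{Nadir}.
At y_{Nadir} = 43: y_{Kora} = 73.2 − 0.2·43 = 64.6.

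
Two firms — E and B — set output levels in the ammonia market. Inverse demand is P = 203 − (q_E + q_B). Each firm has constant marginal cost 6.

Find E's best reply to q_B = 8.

94.5

Firm E's profit: π = q_E(203 − (q_E + q_B)) − 6q_E.
∂π/∂q_E = 197 − 2q_E − q_B = 0, so q_E = 98.5 − 0.5q_B.
At q_B = 8: q_E = 98.5 − 0.5·8 = 94.5.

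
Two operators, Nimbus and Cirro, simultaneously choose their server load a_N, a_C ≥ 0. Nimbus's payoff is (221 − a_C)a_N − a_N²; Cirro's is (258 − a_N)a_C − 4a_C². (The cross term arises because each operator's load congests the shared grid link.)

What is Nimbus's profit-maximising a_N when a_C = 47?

Expanding Nimbus's payoff: 221a_N − a_Ca_N − a_N².
∂π/∂a_N = 221 − a_C − 2a_N = 0, so a_N = 110.5 − 0.5a_C.
At a_C = 47: a_N = 110.5 − 0.5·47 = 87.

87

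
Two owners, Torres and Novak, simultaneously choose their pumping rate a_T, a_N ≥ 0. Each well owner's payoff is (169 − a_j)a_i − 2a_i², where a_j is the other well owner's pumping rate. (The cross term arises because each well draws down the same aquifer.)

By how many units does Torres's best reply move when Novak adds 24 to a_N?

-6

Torres's payoff is (169 − a_N)a_T − 2a_T².
∂π/∂a_T = 169 − a_N − 4a_T = 0, so a_T = 42.25 − 0.25a_N.
The reaction-function slope is −0.25, so a 24-unit rise in a_N moves a_T by −0.25 × 24 = −6. Torres's best response falls — the actions are strategic substitutes.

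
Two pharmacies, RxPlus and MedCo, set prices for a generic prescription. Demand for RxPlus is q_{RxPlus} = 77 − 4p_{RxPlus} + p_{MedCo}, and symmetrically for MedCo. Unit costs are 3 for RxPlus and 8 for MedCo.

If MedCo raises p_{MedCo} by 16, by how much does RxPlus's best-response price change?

2

RxPlus's profit: π = (p_{RxPlus} − 3)(77 − 4p_{RxPlus} + p_{MedCo}).
∂π/∂p_{RxPlus} = 89 − 8p_{RxPlus} + p_{MedCo} = 0 ⇒ p_{RxPlus} = 11.125 + 0.125p_{MedCo}.
The reaction-function slope is 0.125, so a 16-unit rise in p_{MedCo} moves p_{RxPlus} by 0.125 × 16 = 2. RxPlus's best response rises — the actions are strategic complements.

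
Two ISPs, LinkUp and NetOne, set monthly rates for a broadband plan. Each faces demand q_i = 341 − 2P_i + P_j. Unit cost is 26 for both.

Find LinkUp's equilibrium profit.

22050

LinkUp's profit: π = (P_{LinkUp} − 26)(341 − 2P_{LinkUp} + P_{NetOne}).
∂π/∂P_{LinkUp} = 393 − 4P_{LinkUp} + P_{NetOne} = 0 ⇒ P_{LinkUp} = 98.25 + 0.25P_{NetOne}.
By symmetry P_{NetOne} = P_{LinkUp}; substituting into the reaction function, 0.75P_{LinkUp} = 98.25 and P_{LinkUp} = 131.
q_{LinkUp} = 341 − 2·131 + 131 = 210.
Profit = (131 − 26)·210 = 22050.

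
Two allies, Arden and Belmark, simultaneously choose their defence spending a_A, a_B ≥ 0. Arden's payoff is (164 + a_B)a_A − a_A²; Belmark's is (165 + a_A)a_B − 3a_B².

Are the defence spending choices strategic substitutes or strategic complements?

strategic complements

Expanding Arden's payoff: 164a_A + a_Ba_A − a_A².
∂π/∂a_A = 164 + a_B − 2a_A = 0, so a_A = 82 + 0.5a_B.
The best-response slope da_A/da_B = 0.5 > 0: the reaction function is upward-sloping, so the choices are strategic complements.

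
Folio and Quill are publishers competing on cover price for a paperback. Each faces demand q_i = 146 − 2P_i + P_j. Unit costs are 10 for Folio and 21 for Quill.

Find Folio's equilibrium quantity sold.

93.6

Folio's profit: π = (P_{Folio} − 10)(146 − 2P_{Folio} + P_{Quill}).
∂π/∂P_{Folio} = 166 − 4P_{Folio} + P_{Quill} = 0 ⇒ P_{Folio} = 41.5 + 0.25P_{Quill}.
Similarly P_{Quill} = 47 + 0.25P_{Folio}.
Substituting the second reaction function into the first: P_{Folio} = 41.5 + 0.25(47 + 0.25P_{Folio}), which gives 0.9375P_{Folio} = 53.25 ⇒ P_{Folio} = 56.8.
Then P_{Quill} = 47 + 0.25·56.8 = 61.2.
q_{Folio} = 146 − 2·56.8 + 61.2 = 93.6.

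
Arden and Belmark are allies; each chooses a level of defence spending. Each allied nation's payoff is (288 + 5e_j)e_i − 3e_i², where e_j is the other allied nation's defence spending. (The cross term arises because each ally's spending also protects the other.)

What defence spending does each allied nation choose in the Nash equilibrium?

288

Arden's payoff is (288 + 5e_B)e_A − 3e_A².
∂π/∂e_A = 288 + 5e_B − 6e_A = 0, so e_A = 48 + (5/6)e_B.
The game is symmetric, so in equilibrium e_B = e_A: the reaction function gives (1/6)e_A = 48, hence e_A = 288.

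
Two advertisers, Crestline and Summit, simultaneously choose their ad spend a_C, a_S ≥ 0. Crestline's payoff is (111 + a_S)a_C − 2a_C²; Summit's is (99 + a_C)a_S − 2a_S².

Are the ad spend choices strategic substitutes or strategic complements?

strategic complements

Expanding Crestline's payoff: 111a_C + a_Sa_C − 2a_C².
∂π/∂a_C = 111 + a_S − 4a_C = 0, so a_C = 27.75 + 0.25a_S.
The best-response slope da_C/da_S = 0.25 > 0: the reaction function is upward-sloping, so the choices are strategic complements.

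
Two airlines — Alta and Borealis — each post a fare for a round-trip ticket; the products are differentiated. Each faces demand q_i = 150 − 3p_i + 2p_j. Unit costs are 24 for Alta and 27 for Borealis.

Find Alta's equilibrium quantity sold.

Alta's profit: π = (p_{Alta} − 24)(150 − 3p_{Alta} + 2p_{Borealis}).
∂π/∂p_{Alta} = 222 − 6p_{Alta} + 2p_{Borealis} = 0 ⇒ p_{Alta} = 37 + (1/3)p_{Borealis}.
Similarly p_{Borealis} = 38.5 + (1/3)p_{Alta}.
Plugging p_{Borealis} into Alta's best response: p_{Alta} = 37 + (1/3)(38.5 + (1/3)p_{Alta}) ⇒ (8/9)p_{Alta} = 299/6, so p_{Alta} = 56.0625.
Then p_{Borealis} = 38.5 + (1/3)·56.0625 = 57.1875.
q_{Alta} = 150 − 3·56.0625 + 2·57.1875 = 96.1875.

96.1875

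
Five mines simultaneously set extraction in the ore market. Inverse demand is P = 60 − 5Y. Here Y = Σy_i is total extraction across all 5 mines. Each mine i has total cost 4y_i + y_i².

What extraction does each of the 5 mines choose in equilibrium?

1.75

A representative mine's profit is π_i = y_i(60 − 5Y) − 4y_i − y_i², with Y = y_i + Σ_{j≠i} y_j.
First-order condition: 56 − 12y_i − 5Σ_{j≠i} y_j = 0.
Imposing symmetry (y_j = y for all j) turns Σ_{j≠i} y_j into 4y, so 56 = 32y and y = 1.75.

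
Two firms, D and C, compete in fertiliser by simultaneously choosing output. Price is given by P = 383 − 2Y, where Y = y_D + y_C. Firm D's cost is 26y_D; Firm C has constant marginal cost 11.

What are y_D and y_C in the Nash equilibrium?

57, 64.5

Firm D's profit: π = y_D(383 − 2(y_D + y_C)) − 26y_D.
∂π/∂y_D = 357 − 4y_D − 2y_C = 0, so y_D = 89.25 − 0.5y_C.
By the same steps for C: y_C = 93 − 0.5y_D.
Solving the two reaction functions simultaneously: (1 − (−0.5)(−0.5))y_D = 89.25 − 0.5·93, so 0.75y_D = 42.75 and y_D = 57.
Then y_C = 93 − 0.5·57 = 64.5.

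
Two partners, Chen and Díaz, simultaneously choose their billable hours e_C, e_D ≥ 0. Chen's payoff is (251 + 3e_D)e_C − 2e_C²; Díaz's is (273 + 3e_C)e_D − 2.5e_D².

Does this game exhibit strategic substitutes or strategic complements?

strategic complements

Expanding Chen's payoff: 251e_C + 3e_De_C − 2e_C².
∂π/∂e_C = 251 + 3e_D − 4e_C = 0, so e_C = 62.75 + 0.75e_D.
The best-response slope de_C/de_D = 0.75 > 0: the reaction function is upward-sloping, so the choices are strategic complements.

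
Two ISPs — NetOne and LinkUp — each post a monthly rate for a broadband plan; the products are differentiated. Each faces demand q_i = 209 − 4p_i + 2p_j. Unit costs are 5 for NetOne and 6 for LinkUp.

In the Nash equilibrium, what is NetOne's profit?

NetOne's profit: π = (p_{NetOne} − 5)(209 − 4p_{NetOne} + 2p_{LinkUp}).
∂π/∂p_{NetOne} = 229 − 8p_{NetOne} + 2p_{LinkUp} = 0 ⇒ p_{NetOne} = 28.625 + 0.25p_{LinkUp}.
Similarly p_{LinkUp} = 29.125 + 0.25p_{NetOne}.
Substituting the second reaction function into the first: p_{NetOne} = 28.625 + 0.25(29.125 + 0.25p_{NetOne}), which gives 0.9375p_{NetOne} = 1149/32 ⇒ p_{NetOne} = 38.3.
Then p_{LinkUp} = 29.125 + 0.25·38.3 = 38.7.
q_{NetOne} = 209 − 4·38.3 + 2·38.7 = 133.2.
Profit = (38.3 − 5)·133.2 = 4435.56.

4435.56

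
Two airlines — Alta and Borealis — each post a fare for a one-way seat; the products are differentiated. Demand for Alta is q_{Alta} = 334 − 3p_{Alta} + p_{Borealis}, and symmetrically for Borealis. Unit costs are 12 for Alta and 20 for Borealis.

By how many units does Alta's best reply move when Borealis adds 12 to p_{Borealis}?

2

Alta's profit: π = (p_{Alta} − 12)(334 − 3p_{Alta} + p_{Borealis}).
∂π/∂p_{Alta} = 370 − 6p_{Alta} + p_{Borealis} = 0 ⇒ p_{Alta} = 185/3 + (1/6)p_{Borealis}.
The reaction-function slope is 1/6, so a 12-unit rise in p_{Borealis} moves p_{Alta} by 1/6 × 12 = 2. Alta's best response rises — the actions are strategic complements.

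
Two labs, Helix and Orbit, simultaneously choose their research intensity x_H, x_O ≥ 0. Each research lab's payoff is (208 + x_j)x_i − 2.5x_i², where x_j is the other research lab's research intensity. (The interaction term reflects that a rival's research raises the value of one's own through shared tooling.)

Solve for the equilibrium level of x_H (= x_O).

52

Helix's payoff is (208 + x_O)x_H − 2.5x_H².
∂π/∂x_H = 208 + x_O − 5x_H = 0, so x_H = 41.6 + 0.2x_O.
The game is symmetric, so in equilibrium x_O = x_H: the reaction function gives 0.8x_H = 41.6, hence x_H = 52.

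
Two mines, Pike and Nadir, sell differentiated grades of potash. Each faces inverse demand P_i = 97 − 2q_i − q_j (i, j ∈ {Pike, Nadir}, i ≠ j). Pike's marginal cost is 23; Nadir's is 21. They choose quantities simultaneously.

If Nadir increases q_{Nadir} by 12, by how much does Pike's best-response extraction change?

Mine Pike's profit: π = q_{Pike}(97 − 2q_{Pike} − q_{Nadir}) − 23q_{Pike}.
∂π/∂q_{Pike} = 74 − 4q_{Pike} − q_{Nadir} = 0 ⇒ q_{Pike} = 18.5 − 0.25q_{Nadir}.
The reaction-function slope is −0.25, so a 12-unit rise in q_{Nadir} moves q_{Pike} by −0.25 × 12 = −3. Pike's best response falls — the actions are strategic substitutes.

-3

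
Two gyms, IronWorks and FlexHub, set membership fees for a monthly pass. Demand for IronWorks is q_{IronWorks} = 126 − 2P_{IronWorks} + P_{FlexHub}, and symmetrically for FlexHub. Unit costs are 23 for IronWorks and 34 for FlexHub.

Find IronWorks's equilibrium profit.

2563.28

IronWorks's profit: π = (P_{IronWorks} − 23)(126 − 2P_{IronWorks} + P_{FlexHub}).
∂π/∂P_{IronWorks} = 172 − 4P_{IronWorks} + P_{FlexHub} = 0 ⇒ P_{IronWorks} = 43 + 0.25P_{FlexHub}.
Similarly P_{FlexHub} = 48.5 + 0.25P_{IronWorks}.
Solving the two reaction functions simultaneously: (1 − (0.25)(0.25))P_{IronWorks} = 43 + 0.25·48.5, so 0.9375P_{IronWorks} = 55.125 and P_{IronWorks} = 58.8.
Then P_{FlexHub} = 48.5 + 0.25·58.8 = 63.2.
q_{IronWorks} = 126 − 2·58.8 + 63.2 = 71.6.
Profit = (58.8 − 23)·71.6 = 2563.28.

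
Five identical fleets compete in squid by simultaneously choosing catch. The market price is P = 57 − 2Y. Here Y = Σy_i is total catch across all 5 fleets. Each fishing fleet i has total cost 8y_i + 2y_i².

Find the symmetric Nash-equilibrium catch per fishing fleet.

3.0625

A representative fishing fleet's profit is π_i = y_i(57 − 2Y) − 8y_i − 2y_i², with Y = y_i + Σ_{j≠i} y_j.
First-order condition: 49 − 8y_i − 2Σ_{j≠i} y_j = 0.
Imposing symmetry (y_j = y for all j) turns Σ_{j≠i} y_j into 4y, so 49 = 16y and y = 3.0625.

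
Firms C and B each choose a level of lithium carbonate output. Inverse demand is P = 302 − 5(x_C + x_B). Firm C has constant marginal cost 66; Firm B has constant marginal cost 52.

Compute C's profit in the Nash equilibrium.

Firm C's profit: π = x_C(302 − 5(x_C + x_B)) − 66x_C.
∂π/∂x_C = 236 − 10x_C − 5x_B = 0, so x_C = 23.6 − 0.5x_B.
By the same steps for B: x_B = 25 − 0.5x_C.
Solving the two reaction functions simultaneously: (1 − (−0.5)(−0.5))x_C = 23.6 − 0.5·25, so 0.75x_C = 11.1 and x_C = 14.8.
Then x_B = 25 − 0.5·14.8 = 17.6.
Price P = 302 − 5·32.4 = 140.
C's profit: (140 − 66)·14.8 = 1095.2.

1095.2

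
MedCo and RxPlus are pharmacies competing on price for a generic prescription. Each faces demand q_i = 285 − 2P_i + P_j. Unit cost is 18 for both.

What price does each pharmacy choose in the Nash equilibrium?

107

MedCo's profit: π = (P_{MedCo} − 18)(285 − 2P_{MedCo} + P_{RxPlus}).
∂π/∂P_{MedCo} = 321 − 4P_{MedCo} + P_{RxPlus} = 0 ⇒ P_{MedCo} = 80.25 + 0.25P_{RxPlus}.
Setting P_{MedCo} = P_{RxPlus} in the reaction function: P_{MedCo} = 80.25 + 0.25P_{MedCo}, so P_{MedCo} = 80.25 / 0.75 = 107.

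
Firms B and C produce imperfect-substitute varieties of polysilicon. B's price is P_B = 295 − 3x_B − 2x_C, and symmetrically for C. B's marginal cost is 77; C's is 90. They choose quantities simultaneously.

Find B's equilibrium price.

161.1875

Firm B's profit: π = x_B(295 − 3x_B − 2x_C) − 77x_B.
∂π/∂x_B = 218 − 6x_B − 2x_C = 0 ⇒ x_B = 109/3 − (1/3)x_C.
Similarly x_C = 205/6 − (1/3)x_B.
Plugging x_C into B's best response: x_B = 109/3 − (1/3)(205/6 − (1/3)x_B) ⇒ (8/9)x_B = 449/18, so x_B = 28.0625.
Then x_C = 205/6 − (1/3)·28.0625 = 24.8125.
P_B = 295 − 3·28.0625 − 2·24.8125 = 161.1875.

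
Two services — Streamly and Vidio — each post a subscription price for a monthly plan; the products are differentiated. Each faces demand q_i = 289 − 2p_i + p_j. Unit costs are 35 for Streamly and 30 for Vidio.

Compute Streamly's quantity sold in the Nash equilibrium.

168

Streamly's profit: π = (p_{Streamly} − 35)(289 − 2p_{Streamly} + p_{Vidio}).
∂π/∂p_{Streamly} = 359 − 4p_{Streamly} + p_{Vidio} = 0 ⇒ p_{Streamly} = 89.75 + 0.25p_{Vidio}.
Similarly p_{Vidio} = 87.25 + 0.25p_{Streamly}.
Solving the two reaction functions simultaneously: (1 − (0.25)(0.25))p_{Streamly} = 89.75 + 0.25·87.25, so 0.9375p_{Streamly} = 111.5625 and p_{Streamly} = 119.
Then p_{Vidio} = 87.25 + 0.25·119 = 117.
q_{Streamly} = 289 − 2·119 + 117 = 168.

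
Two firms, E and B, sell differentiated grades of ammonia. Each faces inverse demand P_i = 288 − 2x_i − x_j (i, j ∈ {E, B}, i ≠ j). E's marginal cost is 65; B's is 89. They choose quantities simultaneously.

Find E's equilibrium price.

157.4

Firm E's profit: π = x_E(288 − 2x_E − x_B) − 65x_E.
∂π/∂x_E = 223 − 4x_E − x_B = 0 ⇒ x_E = 55.75 − 0.25x_B.
Similarly x_B = 49.75 − 0.25x_E.
Substituting the second reaction function into the first: x_E = 55.75 − 0.25(49.75 − 0.25x_E), which gives 0.9375x_E = 43.3125 ⇒ x_E = 46.2.
Then x_B = 49.75 − 0.25·46.2 = 38.2.
P_E = 288 − 2·46.2 − 38.2 = 157.4.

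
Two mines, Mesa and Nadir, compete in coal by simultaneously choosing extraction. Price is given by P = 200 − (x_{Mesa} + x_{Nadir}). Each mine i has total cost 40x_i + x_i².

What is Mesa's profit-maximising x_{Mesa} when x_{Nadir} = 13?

Mine Mesa's profit: π = x_{Mesa}(200 − (x_{Mesa} + x_{Nadir})) − 40x_{Mesa} − x_{Mesa}².
∂π/∂x_{Mesa} = 160 − 4x_{Mesa} − x_{Nadir} = 0, so x_{Mesa} = 40 − 0.25x_{Nadir}.
At x_{Nadir} = 13: x_{Mesa} = 40 − 0.25·13 = 36.75.

36.75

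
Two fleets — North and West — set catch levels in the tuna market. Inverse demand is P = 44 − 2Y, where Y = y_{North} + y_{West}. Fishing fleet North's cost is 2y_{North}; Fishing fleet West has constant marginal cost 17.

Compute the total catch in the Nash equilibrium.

Fishing fleet North's profit: π = y_{North}(44 − 2(y_{North} + y_{West})) − 2y_{North}.
∂π/∂y_{North} = 42 − 4y_{North} − 2y_{West} = 0, so y_{North} = 10.5 − 0.5y_{West}.
By the same steps for West: y_{West} = 6.75 − 0.5y_{North}.
Plugging y_{West} into North's best response: y_{North} = 10.5 − 0.5(6.75 − 0.5y_{North}) ⇒ 0.75y_{North} = 7.125, so y_{North} = 9.5.
Then y_{West} = 6.75 − 0.5·9.5 = 2.
Total catch: 9.5 + 2 = 11.5.

11.5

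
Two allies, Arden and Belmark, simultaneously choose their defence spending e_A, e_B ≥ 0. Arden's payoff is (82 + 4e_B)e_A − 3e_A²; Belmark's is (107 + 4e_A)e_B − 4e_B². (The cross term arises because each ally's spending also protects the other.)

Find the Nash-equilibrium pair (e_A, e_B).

Expanding Arden's payoff: 82e_A + 4e_Be_A − 3e_A².
∂π/∂e_A = 82 + 4e_B − 6e_A = 0, so e_A = 41/3 + (2/3)e_B.
Likewise for Belmark: e_B = 13.375 + 0.5e_A.
Plugging e_B into Arden's best response: e_A = 41/3 + (2/3)(13.375 + 0.5e_A) ⇒ (2/3)e_A = 271/12, so e_A = 33.875.
Then e_B = 13.375 + 0.5·33.875 = 30.3125.

33.875, 30.3125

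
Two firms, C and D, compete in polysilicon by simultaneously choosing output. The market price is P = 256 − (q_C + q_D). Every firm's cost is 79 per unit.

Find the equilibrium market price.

Firm C's profit: π = q_C(256 − (q_C + q_D)) − 79q_C.
∂π/∂q_C = 177 − 2q_C − q_D = 0, so q_C = 88.5 − 0.5q_D.
The game is symmetric, so in equilibrium q_D = q_C: the reaction function gives 1.5q_C = 88.5, hence q_C = 59.
Equilibrium price: P = 256 − 118 = 138.

138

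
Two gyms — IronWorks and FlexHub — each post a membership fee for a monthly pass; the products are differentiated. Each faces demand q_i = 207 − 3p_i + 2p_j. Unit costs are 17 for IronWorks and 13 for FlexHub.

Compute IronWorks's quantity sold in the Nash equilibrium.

IronWorks's profit: π = (p_{IronWorks} − 17)(207 − 3p_{IronWorks} + 2p_{FlexHub}).
∂π/∂p_{IronWorks} = 258 − 6p_{IronWorks} + 2p_{FlexHub} = 0 ⇒ p_{IronWorks} = 43 + (1/3)p_{FlexHub}.
Similarly p_{FlexHub} = 41 + (1/3)p_{IronWorks}.
Solving the two reaction functions simultaneously: (1 − (1/3)(1/3))p_{IronWorks} = 43 + (1/3)·41, so (8/9)p_{IronWorks} = 170/3 and p_{IronWorks} = 63.75.
Then p_{FlexHub} = 41 + (1/3)·63.75 = 62.25.
q_{IronWorks} = 207 − 3·63.75 + 2·62.25 = 140.25.

140.25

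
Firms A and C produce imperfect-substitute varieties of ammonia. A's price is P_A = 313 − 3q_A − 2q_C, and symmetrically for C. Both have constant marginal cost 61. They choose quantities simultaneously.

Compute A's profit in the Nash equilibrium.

2976.75

Firm A's profit: π = q_A(313 − 3q_A − 2q_C) − 61q_A.
∂π/∂q_A = 252 − 6q_A − 2q_C = 0 ⇒ q_A = 42 − (1/3)q_C.
Setting q_A = q_C in the reaction function: q_A = 42 − (1/3)q_A, so q_A = 42 / (4/3) = 31.5.
P_A = 313 − 3·31.5 − 2·31.5 = 155.5.
Profit = (155.5 − 61)·31.5 = 2976.75.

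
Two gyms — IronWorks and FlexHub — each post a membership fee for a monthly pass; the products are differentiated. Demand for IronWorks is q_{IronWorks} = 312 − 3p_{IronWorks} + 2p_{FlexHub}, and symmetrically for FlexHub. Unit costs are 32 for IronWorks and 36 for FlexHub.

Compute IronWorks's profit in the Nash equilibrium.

15016.6875

IronWorks's profit: π = (p_{IronWorks} − 32)(312 − 3p_{IronWorks} + 2p_{FlexHub}).
∂π/∂p_{IronWorks} = 408 − 6p_{IronWorks} + 2p_{FlexHub} = 0 ⇒ p_{IronWorks} = 68 + (1/3)p_{FlexHub}.
Similarly p_{FlexHub} = 70 + (1/3)p_{IronWorks}.
Substituting the second reaction function into the first: p_{IronWorks} = 68 + (1/3)(70 + (1/3)p_{IronWorks}), which gives (8/9)p_{IronWorks} = 274/3 ⇒ p_{IronWorks} = 102.75.
Then p_{FlexHub} = 70 + (1/3)·102.75 = 104.25.
q_{IronWorks} = 312 − 3·102.75 + 2·104.25 = 212.25.
Profit = (102.75 − 32)·212.25 = 15016.6875.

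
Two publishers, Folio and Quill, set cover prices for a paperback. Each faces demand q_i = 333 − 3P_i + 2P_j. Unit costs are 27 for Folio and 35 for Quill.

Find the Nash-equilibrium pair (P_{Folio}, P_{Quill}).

Folio's profit: π = (P_{Folio} − 27)(333 − 3P_{Folio} + 2P_{Quill}).
∂π/∂P_{Folio} = 414 − 6P_{Folio} + 2P_{Quill} = 0 ⇒ P_{Folio} = 69 + (1/3)P_{Quill}.
Similarly P_{Quill} = 73 + (1/3)P_{Folio}.
Solving the two reaction functions simultaneously: (1 − (1/3)(1/3))P_{Folio} = 69 + (1/3)·73, so (8/9)P_{Folio} = 280/3 and P_{Folio} = 105.
Then P_{Quill} = 73 + (1/3)·105 = 108.

105, 108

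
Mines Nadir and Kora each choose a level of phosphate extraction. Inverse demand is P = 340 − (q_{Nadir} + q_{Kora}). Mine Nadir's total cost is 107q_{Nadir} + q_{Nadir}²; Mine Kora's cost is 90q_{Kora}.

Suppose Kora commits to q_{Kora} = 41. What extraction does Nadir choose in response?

Mine Nadir's profit: π = q_{Nadir}(340 − (q_{Nadir} + q_{Kora})) − 107q_{Nadir} − q_{Nadir}².
∂π/∂q_{Nadir} = 233 − 4q_{Nadir} − q_{Kora} = 0, so q_{Nadir} = 58.25 − 0.25q_{Kora}.
At q_{Kora} = 41: q_{Nadir} = 58.25 − 0.25·41 = 48.

48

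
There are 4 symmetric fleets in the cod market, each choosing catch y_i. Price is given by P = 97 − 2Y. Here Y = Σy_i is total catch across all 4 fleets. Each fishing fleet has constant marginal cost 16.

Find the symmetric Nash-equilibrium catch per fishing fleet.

8.1

A representative fishing fleet's profit is π_i = y_i(97 − 2Y) − 16y_i, with Y = y_i + Σ_{j≠i} y_j.
First-order condition: 81 − 4y_i − 2Σ_{j≠i} y_j = 0.
Imposing symmetry (y_j = y for all j) turns Σ_{j≠i} y_j into 3y, so 81 = 10y and y = 8.1.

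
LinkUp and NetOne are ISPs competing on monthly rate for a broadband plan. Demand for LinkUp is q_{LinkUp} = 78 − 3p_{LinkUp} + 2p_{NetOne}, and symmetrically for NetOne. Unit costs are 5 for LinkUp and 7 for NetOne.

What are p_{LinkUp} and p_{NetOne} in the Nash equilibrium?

LinkUp's profit: π = (p_{LinkUp} − 5)(78 − 3p_{LinkUp} + 2p_{NetOne}).
∂π/∂p_{LinkUp} = 93 − 6p_{LinkUp} + 2p_{NetOne} = 0 ⇒ p_{LinkUp} = 15.5 + (1/3)p_{NetOne}.
Similarly p_{NetOne} = 16.5 + (1/3)p_{LinkUp}.
Substituting the second reaction function into the first: p_{LinkUp} = 15.5 + (1/3)(16.5 + (1/3)p_{LinkUp}), which gives (8/9)p_{LinkUp} = 21 ⇒ p_{LinkUp} = 23.625.
Then p_{NetOne} = 16.5 + (1/3)·23.625 = 24.375.

23.625, 24.375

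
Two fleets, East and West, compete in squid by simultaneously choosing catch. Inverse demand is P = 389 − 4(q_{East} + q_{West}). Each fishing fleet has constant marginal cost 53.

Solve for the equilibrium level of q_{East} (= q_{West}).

Fishing fleet East's profit: π = q_{East}(389 − 4(q_{East} + q_{West})) − 53q_{East}.
∂π/∂q_{East} = 336 − 8q_{East} − 4q_{West} = 0, so q_{East} = 42 − 0.5q_{West}.
The game is symmetric, so in equilibrium q_{West} = q_{East}: the reaction function gives 1.5q_{East} = 42, hence q_{East} = 28.

28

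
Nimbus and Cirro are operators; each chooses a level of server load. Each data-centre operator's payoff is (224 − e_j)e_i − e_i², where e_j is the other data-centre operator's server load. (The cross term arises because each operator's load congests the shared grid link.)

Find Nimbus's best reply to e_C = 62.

Nimbus's payoff is (224 − e_C)e_N − e_N².
∂π/∂e_N = 224 − e_C − 2e_N = 0, so e_N = 112 − 0.5e_C.
At e_C = 62: e_N = 112 − 0.5·62 = 81.

81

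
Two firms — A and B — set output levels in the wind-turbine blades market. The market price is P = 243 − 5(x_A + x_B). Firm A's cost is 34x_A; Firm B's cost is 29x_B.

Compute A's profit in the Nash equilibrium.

Firm A's profit: π = x_A(243 − 5(x_A + x_B)) − 34x_A.
∂π/∂x_A = 209 − 10x_A − 5x_B = 0, so x_A = 20.9 − 0.5x_B.
By the same steps for B: x_B = 21.4 − 0.5x_A.
Solving the two reaction functions simultaneously: (1 − (−0.5)(−0.5))x_A = 20.9 − 0.5·21.4, so 0.75x_A = 10.2 and x_A = 13.6.
Then x_B = 21.4 − 0.5·13.6 = 14.6.
Price P = 243 − 5·28.2 = 102.
A's profit: (102 − 34)·13.6 = 924.8.

924.8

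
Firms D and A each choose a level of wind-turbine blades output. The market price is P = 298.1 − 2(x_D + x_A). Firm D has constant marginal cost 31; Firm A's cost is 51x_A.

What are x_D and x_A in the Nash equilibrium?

Firm D's profit: π = x_D(298.1 − 2(x_D + x_A)) − 31x_D.
∂π/∂x_D = 267.1 − 4x_D − 2x_A = 0, so x_D = 66.775 − 0.5x_A.
By the same steps for A: x_A = 61.775 − 0.5x_D.
Plugging x_A into D's best response: x_D = 66.775 − 0.5(61.775 − 0.5x_D) ⇒ 0.75x_D = 35.8875, so x_D = 47.85.
Then x_A = 61.775 − 0.5·47.85 = 37.85.

47.85, 37.85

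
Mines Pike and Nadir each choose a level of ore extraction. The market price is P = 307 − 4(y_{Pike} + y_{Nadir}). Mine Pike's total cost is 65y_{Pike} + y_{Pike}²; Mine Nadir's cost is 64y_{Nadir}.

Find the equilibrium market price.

Mine Pike's profit: π = y_{Pike}(307 − 4(y_{Pike} + y_{Nadir})) − 65y_{Pike} − y_{Pike}².
∂π/∂y_{Pike} = 242 − 10y_{Pike} − 4y_{Nadir} = 0, so y_{Pike} = 24.2 − 0.4y_{Nadir}.
For Nadir: ∂π/∂y_{Nadir} = 243 − 8y_{Nadir} − 4y_{Pike} = 0 ⇒ y_{Nadir} = 30.375 − 0.5y_{Pike}.
Plugging y_{Nadir} into Pike's best response: y_{Pike} = 24.2 − 0.4(30.375 − 0.5y_{Pike}) ⇒ 0.8y_{Pike} = 12.05, so y_{Pike} = 15.0625.
Then y_{Nadir} = 30.375 − 0.5·15.0625 = 731/32.
Equilibrium price: P = 307 − 4·(1213/32) = 155.375.

155.375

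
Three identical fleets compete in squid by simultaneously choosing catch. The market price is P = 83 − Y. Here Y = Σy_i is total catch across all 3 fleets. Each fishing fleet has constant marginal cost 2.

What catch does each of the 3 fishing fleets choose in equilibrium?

A representative fishing fleet's profit is π_i = y_i(83 − Y) − 2y_i, with Y = y_i + Σ_{j≠i} y_j.
First-order condition: 81 − 2y_i − Σ_{j≠i} y_j = 0.
Imposing symmetry (y_j = y for all j) turns Σ_{j≠i} y_j into 2y, so 81 = 4y and y = 20.25.

20.25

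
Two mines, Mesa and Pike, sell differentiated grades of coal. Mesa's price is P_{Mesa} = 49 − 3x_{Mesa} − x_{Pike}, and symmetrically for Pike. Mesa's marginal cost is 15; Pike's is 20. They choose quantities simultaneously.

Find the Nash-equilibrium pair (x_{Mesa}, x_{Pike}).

5, 4

Mine Mesa's profit: π = x_{Mesa}(49 − 3x_{Mesa} − x_{Pike}) − 15x_{Mesa}.
∂π/∂x_{Mesa} = 34 − 6x_{Mesa} − x_{Pike} = 0 ⇒ x_{Mesa} = 17/3 − (1/6)x_{Pike}.
Similarly x_{Pike} = 29/6 − (1/6)x_{Mesa}.
Substituting the second reaction function into the first: x_{Mesa} = 17/3 − (1/6)(29/6 − (1/6)x_{Mesa}), which gives (35/36)x_{Mesa} = 175/36 ⇒ x_{Mesa} = 5.
Then x_{Pike} = 29/6 − (1/6)·5 = 4.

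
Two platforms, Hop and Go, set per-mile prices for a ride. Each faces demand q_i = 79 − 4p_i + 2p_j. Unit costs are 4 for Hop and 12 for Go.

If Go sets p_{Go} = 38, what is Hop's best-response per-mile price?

21.375

Hop's profit: π = (p_{Hop} − 4)(79 − 4p_{Hop} + 2p_{Go}).
∂π/∂p_{Hop} = 95 − 8p_{Hop} + 2p_{Go} = 0 ⇒ p_{Hop} = 11.875 + 0.25p_{Go}.
At p_{Go} = 38: p_{Hop} = 11.875 + 0.25·38 = 21.375.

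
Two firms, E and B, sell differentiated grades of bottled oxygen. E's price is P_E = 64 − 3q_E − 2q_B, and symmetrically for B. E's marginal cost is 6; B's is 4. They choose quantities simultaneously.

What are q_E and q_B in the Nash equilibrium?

Firm E's profit: π = q_E(64 − 3q_E − 2q_B) − 6q_E.
∂π/∂q_E = 58 − 6q_E − 2q_B = 0 ⇒ q_E = 29/3 − (1/3)q_B.
Similarly q_B = 10 − (1/3)q_E.
Solving the two reaction functions simultaneously: (1 − (−1/3)(−1/3))q_E = 29/3 − (1/3)·10, so (8/9)q_E = 19/3 and q_E = 7.125.
Then q_B = 10 − (1/3)·7.125 = 7.625.

7.125, 7.625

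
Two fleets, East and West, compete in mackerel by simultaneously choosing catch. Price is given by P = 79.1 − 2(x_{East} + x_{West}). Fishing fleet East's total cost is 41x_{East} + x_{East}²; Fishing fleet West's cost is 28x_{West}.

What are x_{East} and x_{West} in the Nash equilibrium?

2.51, 11.52

Fishing fleet East's profit: π = x_{East}(79.1 − 2(x_{East} + x_{West})) − 41x_{East} − x_{East}².
∂π/∂x_{East} = 38.1 − 6x_{East} − 2x_{West} = 0, so x_{East} = 6.35 − (1/3)x_{West}.
For West: ∂π/∂x_{West} = 51.1 − 4x_{West} − 2x_{East} = 0 ⇒ x_{West} = 12.775 − 0.5x_{East}.
Solving the two reaction functions simultaneously: (1 − (−1/3)(−0.5))x_{East} = 6.35 − (1/3)·12.775, so (5/6)x_{East} = 251/120 and x_{East} = 2.51.
Then x_{West} = 12.775 − 0.5·2.51 = 11.52.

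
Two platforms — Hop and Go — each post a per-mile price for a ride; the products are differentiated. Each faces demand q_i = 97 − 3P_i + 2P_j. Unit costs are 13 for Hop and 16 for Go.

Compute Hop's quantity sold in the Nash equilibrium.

64.6875

Hop's profit: π = (P_{Hop} − 13)(97 − 3P_{Hop} + 2P_{Go}).
∂π/∂P_{Hop} = 136 − 6P_{Hop} + 2P_{Go} = 0 ⇒ P_{Hop} = 68/3 + (1/3)P_{Go}.
Similarly P_{Go} = 145/6 + (1/3)P_{Hop}.
Plugging P_{Go} into Hop's best response: P_{Hop} = 68/3 + (1/3)(145/6 + (1/3)P_{Hop}) ⇒ (8/9)P_{Hop} = 553/18, so P_{Hop} = 34.5625.
Then P_{Go} = 145/6 + (1/3)·34.5625 = 35.6875.
q_{Hop} = 97 − 3·34.5625 + 2·35.6875 = 64.6875.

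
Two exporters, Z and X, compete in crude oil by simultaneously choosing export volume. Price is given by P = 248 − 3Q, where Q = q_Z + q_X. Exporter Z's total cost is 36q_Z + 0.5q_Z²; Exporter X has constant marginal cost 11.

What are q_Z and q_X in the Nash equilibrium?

17, 31

Exporter Z's profit: π = q_Z(248 − 3(q_Z + q_X)) − 36q_Z − 0.5q_Z².
∂π/∂q_Z = 212 − 7q_Z − 3q_X = 0, so q_Z = 212/7 − (3/7)q_X.
For X: ∂π/∂q_X = 237 − 6q_X − 3q_Z = 0 ⇒ q_X = 39.5 − 0.5q_Z.
Substituting the second reaction function into the first: q_Z = 212/7 − (3/7)(39.5 − 0.5q_Z), which gives (11/14)q_Z = 187/14 ⇒ q_Z = 17.
Then q_X = 39.5 − 0.5·17 = 31.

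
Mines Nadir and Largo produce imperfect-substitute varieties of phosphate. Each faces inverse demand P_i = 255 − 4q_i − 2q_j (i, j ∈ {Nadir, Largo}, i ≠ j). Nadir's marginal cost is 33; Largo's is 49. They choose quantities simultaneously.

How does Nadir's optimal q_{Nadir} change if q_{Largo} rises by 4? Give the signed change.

-1

Mine Nadir's profit: π = q_{Nadir}(255 − 4q_{Nadir} − 2q_{Largo}) − 33q_{Nadir}.
∂π/∂q_{Nadir} = 222 − 8q_{Nadir} − 2q_{Largo} = 0 ⇒ q_{Nadir} = 27.75 − 0.25q_{Largo}.
The reaction-function slope is −0.25, so a 4-unit rise in q_{Largo} moves q_{Nadir} by −0.25 × 4 = −1. Nadir's best response falls — the actions are strategic substitutes.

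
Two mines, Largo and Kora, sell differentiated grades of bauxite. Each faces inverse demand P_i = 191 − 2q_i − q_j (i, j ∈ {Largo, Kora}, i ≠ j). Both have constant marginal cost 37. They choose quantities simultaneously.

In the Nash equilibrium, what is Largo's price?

98.6

Mine Largo's profit: π = q_{Largo}(191 − 2q_{Largo} − q_{Kora}) − 37q_{Largo}.
∂π/∂q_{Largo} = 154 − 4q_{Largo} − q_{Kora} = 0 ⇒ q_{Largo} = 38.5 − 0.25q_{Kora}.
Setting q_{Largo} = q_{Kora} in the reaction function: q_{Largo} = 38.5 − 0.25q_{Largo}, so q_{Largo} = 38.5 / 1.25 = 30.8.
P_{Largo} = 191 − 2·30.8 − 30.8 = 98.6.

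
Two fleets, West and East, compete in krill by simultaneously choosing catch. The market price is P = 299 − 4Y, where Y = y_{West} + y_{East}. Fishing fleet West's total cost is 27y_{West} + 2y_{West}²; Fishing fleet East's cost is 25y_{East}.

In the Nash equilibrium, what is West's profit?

1093.5

Fishing fleet West's profit: π = y_{West}(299 − 4(y_{West} + y_{East})) − 27y_{West} − 2y_{West}².
∂π/∂y_{West} = 272 − 12y_{West} − 4y_{East} = 0, so y_{West} = 68/3 − (1/3)y_{East}.
For East: ∂π/∂y_{East} = 274 − 8y_{East} − 4y_{West} = 0 ⇒ y_{East} = 34.25 − 0.5y_{West}.
Plugging y_{East} into West's best response: y_{West} = 68/3 − (1/3)(34.25 − 0.5y_{West}) ⇒ (5/6)y_{West} = 11.25, so y_{West} = 13.5.
Then y_{East} = 34.25 − 0.5·13.5 = 27.5.
Price P = 299 − 4·41 = 135.
West's profit: (135 − 27)·13.5 − 2(13.5)² = 1093.5.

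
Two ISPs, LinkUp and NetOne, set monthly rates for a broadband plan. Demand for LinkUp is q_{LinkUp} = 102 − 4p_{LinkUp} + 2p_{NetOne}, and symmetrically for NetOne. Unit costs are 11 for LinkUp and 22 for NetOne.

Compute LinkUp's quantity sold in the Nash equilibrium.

59.2

LinkUp's profit: π = (p_{LinkUp} − 11)(102 − 4p_{LinkUp} + 2p_{NetOne}).
∂π/∂p_{LinkUp} = 146 − 8p_{LinkUp} + 2p_{NetOne} = 0 ⇒ p_{LinkUp} = 18.25 + 0.25p_{NetOne}.
Similarly p_{NetOne} = 23.75 + 0.25p_{LinkUp}.
Substituting the second reaction function into the first: p_{LinkUp} = 18.25 + 0.25(23.75 + 0.25p_{LinkUp}), which gives 0.9375p_{LinkUp} = 24.1875 ⇒ p_{LinkUp} = 25.8.
Then p_{NetOne} = 23.75 + 0.25·25.8 = 30.2.
q_{LinkUp} = 102 − 4·25.8 + 2·30.2 = 59.2.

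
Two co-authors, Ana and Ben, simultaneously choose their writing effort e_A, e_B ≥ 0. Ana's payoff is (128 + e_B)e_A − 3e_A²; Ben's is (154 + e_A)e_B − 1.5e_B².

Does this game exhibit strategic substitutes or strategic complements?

Expanding Ana's payoff: 128e_A + e_Be_A − 3e_A².
∂π/∂e_A = 128 + e_B − 6e_A = 0, so e_A = 64/3 + (1/6)e_B.
The best-response slope de_A/de_B = 1/6 > 0: the reaction function is upward-sloping, so the choices are strategic complements.

strategic complements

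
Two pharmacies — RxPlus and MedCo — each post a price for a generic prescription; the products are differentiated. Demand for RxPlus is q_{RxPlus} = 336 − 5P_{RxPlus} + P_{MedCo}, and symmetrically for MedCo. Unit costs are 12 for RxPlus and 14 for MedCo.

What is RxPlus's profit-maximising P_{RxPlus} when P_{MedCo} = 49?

RxPlus's profit: π = (P_{RxPlus} − 12)(336 − 5P_{RxPlus} + P_{MedCo}).
∂π/∂P_{RxPlus} = 396 − 10P_{RxPlus} + P_{MedCo} = 0 ⇒ P_{RxPlus} = 39.6 + 0.1P_{MedCo}.
At P_{MedCo} = 49: P_{RxPlus} = 39.6 + 0.1·49 = 44.5.

44.5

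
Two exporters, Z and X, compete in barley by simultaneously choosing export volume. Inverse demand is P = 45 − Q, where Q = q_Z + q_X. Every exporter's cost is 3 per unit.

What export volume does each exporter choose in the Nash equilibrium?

Exporter Z's profit: π = q_Z(45 − (q_Z + q_X)) − 3q_Z.
∂π/∂q_Z = 42 − 2q_Z − q_X = 0, so q_Z = 21 − 0.5q_X.
Setting q_Z = q_X in the reaction function: q_Z = 21 − 0.5q_Z, so q_Z = 21 / 1.5 = 14.

14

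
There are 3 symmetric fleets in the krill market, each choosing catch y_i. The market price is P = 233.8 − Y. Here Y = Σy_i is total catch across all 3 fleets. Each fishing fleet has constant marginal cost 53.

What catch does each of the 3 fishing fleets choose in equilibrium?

A representative fishing fleet's profit is π_i = y_i(233.8 − Y) − 53y_i, with Y = y_i + Σ_{j≠i} y_j.
First-order condition: 180.8 − 2y_i − Σ_{j≠i} y_j = 0.
With identical fishing fleets, set every y_j = y: then 180.8 − 2y − 2y = 0, i.e. y = 180.8/4 = 45.2.

45.2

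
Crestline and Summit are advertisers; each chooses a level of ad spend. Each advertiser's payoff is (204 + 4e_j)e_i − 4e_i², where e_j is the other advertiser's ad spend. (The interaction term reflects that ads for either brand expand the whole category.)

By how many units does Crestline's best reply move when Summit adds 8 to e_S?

Crestline's payoff is (204 + 4e_S)e_C − 4e_C².
∂π/∂e_C = 204 + 4e_S − 8e_C = 0, so e_C = 25.5 + 0.5e_S.
The reaction-function slope is 0.5, so an 8-unit rise in e_S moves e_C by 0.5 × 8 = 4. Crestline's best response rises — the actions are strategic complements.

4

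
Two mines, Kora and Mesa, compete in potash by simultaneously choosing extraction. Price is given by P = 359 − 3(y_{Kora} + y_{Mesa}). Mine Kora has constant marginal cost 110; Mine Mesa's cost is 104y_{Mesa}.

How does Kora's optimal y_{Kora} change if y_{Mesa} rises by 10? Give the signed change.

-5

Mine Kora's profit: π = y_{Kora}(359 − 3(y_{Kora} + y_{Mesa})) − 110y_{Kora}.
∂π/∂y_{Kora} = 249 − 6y_{Kora} − 3y_{Mesa} = 0, so y_{Kora} = 41.5 − 0.5y_{Mesa}.
The reaction-function slope is −0.5, so a 10-unit rise in y_{Mesa} moves y_{Kora} by −0.5 × 10 = −5. Kora's best response falls — the actions are strategic substitutes.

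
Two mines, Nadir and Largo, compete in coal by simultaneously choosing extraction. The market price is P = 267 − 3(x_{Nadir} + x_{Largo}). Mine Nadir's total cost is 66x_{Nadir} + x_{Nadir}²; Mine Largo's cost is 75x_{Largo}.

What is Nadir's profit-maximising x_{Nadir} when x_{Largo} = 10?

Mine Nadir's profit: π = x_{Nadir}(267 − 3(x_{Nadir} + x_{Largo})) − 66x_{Nadir} − x_{Nadir}².
∂π/∂x_{Nadir} = 201 − 8x_{Nadir} − 3x_{Largo} = 0, so x_{Nadir} = 25.125 − 0.375x_{Largo}.
At x_{Largo} = 10: x_{Nadir} = 25.125 − 0.375·10 = 21.375.

21.375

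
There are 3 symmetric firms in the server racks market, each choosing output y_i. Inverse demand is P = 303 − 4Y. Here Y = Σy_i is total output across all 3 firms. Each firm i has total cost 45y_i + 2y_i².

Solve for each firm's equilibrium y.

12.9

A representative firm's profit is π_i = y_i(303 − 4Y) − 45y_i − 2y_i², with Y = y_i + Σ_{j≠i} y_j.
First-order condition: 258 − 12y_i − 4Σ_{j≠i} y_j = 0.
Imposing symmetry (y_j = y for all j) turns Σ_{j≠i} y_j into 2y, so 258 = 20y and y = 12.9.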